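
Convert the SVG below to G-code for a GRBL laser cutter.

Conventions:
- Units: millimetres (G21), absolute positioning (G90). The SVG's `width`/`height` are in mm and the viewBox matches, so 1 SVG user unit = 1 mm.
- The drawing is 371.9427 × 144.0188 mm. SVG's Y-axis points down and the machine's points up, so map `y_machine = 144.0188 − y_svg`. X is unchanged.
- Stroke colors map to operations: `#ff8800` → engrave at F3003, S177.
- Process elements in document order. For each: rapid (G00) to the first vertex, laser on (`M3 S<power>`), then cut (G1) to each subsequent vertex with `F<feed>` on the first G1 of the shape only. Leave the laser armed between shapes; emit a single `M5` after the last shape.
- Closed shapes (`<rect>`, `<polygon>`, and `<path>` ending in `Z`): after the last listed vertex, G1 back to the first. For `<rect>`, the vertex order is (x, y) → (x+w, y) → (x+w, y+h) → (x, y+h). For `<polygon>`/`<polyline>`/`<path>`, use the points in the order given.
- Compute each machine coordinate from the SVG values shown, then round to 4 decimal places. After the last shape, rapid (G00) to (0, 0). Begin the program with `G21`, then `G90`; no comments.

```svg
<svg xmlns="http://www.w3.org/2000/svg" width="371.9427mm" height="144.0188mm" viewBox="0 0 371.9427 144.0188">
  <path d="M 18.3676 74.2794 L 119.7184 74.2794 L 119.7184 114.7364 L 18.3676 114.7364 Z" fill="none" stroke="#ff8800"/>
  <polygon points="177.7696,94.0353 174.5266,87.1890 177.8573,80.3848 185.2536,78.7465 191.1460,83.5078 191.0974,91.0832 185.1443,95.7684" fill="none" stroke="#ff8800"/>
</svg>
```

G21
G90
G00 X18.3676 Y69.7394
M3 S177
G1 X119.7184 Y69.7394 F3003
G1 X119.7184 Y29.2824
G1 X18.3676 Y29.2824
G1 X18.3676 Y69.7394
G00 X177.7696 Y49.9835
M3 S177
G1 X174.5266 Y56.8298 F3003
G1 X177.8573 Y63.6340
G1 X185.2536 Y65.2723
G1 X191.1460 Y60.5110
G1 X191.0974 Y52.9356
G1 X185.1443 Y48.2504
G1 X177.7696 Y49.9835
M5
G00 X0.0000 Y0.0000

viewBox `0 0 371.9427 144.0188` with mm width/height → 1 unit = 1 mm. Flip: y_m = 144.0188 − y_svg.

**Shape 1** — `<path>` rectangle, stroke `#ff8800` → engrave (S177, F3003). Machine vertices: (18.3676,69.7394) → (119.7184,69.7394) → (119.7184,29.2824) → (18.3676,29.2824) → (18.3676,69.7394). Closed: final G1 returns to the first vertex.

**Shape 2** — `<polygon>` regular polygon, stroke `#ff8800` → engrave (S177, F3003). Machine vertices: (177.7696,49.9835) → (174.5266,56.8298) → (177.8573,63.6340) → (185.2536,65.2723) → (191.1460,60.5110) → (191.0974,52.9356) → (185.1443,48.2504) → (177.7696,49.9835). Closed: final G1 returns to the first vertex.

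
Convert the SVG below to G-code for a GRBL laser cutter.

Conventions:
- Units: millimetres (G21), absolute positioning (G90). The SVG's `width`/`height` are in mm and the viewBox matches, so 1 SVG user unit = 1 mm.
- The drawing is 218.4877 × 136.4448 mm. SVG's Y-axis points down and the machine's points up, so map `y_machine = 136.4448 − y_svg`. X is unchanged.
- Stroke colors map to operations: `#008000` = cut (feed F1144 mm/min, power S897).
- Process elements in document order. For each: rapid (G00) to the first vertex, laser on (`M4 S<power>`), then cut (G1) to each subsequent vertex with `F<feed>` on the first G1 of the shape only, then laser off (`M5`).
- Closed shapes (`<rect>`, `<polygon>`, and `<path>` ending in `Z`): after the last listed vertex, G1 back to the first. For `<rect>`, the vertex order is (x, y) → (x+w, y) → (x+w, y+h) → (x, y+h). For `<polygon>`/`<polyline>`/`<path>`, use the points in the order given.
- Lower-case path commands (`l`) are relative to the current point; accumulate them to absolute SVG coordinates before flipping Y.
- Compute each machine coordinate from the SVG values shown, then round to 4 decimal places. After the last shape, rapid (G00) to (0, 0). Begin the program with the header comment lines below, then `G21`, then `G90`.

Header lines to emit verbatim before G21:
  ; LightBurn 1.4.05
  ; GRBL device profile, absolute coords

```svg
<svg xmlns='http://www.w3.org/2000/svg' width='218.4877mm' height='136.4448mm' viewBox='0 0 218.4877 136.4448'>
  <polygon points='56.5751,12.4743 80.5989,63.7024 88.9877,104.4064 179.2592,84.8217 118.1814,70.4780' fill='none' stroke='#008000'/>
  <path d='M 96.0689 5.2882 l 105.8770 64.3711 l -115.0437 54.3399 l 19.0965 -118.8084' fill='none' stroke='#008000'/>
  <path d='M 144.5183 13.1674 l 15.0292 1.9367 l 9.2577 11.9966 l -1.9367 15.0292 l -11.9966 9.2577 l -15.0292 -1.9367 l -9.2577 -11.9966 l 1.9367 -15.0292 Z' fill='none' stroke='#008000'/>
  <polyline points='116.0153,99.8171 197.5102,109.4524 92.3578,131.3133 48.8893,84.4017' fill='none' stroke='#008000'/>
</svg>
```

; LightBurn 1.4.05
; GRBL device profile, absolute coords
G21
G90
G00 X56.5751 Y123.9705
M4 S897
G1 X80.5989 Y72.7424 F1144
G1 X88.9877 Y32.0384
G1 X179.2592 Y51.6231
G1 X118.1814 Y65.9668
G1 X56.5751 Y123.9705
M5
G00 X96.0689 Y131.1566
M4 S897
G1 X201.9459 Y66.7855 F1144
G1 X86.9022 Y12.4456
G1 X105.9987 Y131.2540
M5
G00 X144.5183 Y123.2774
M4 S897
G1 X159.5475 Y121.3407 F1144
G1 X168.8052 Y109.3441
G1 X166.8685 Y94.3149
G1 X154.8719 Y85.0572
G1 X139.8427 Y86.9939
G1 X130.5850 Y98.9905
G1 X132.5217 Y114.0197
G1 X144.5183 Y123.2774
M5
G00 X116.0153 Y36.6277
M4 S897
G1 X197.5102 Y26.9924 F1144
G1 X92.3578 Y5.1315
G1 X48.8893 Y52.0431
M5
G00 X0.0000 Y0.0000

1 u = 1 mm; y_m = 136.4448 − y.

[1] `<polygon>` closed polygon, #008000→cut S897 F1144: (56.5751,123.9705) → (80.5989,72.7424) → (88.9877,32.0384) → (179.2592,51.6231) → (118.1814,65.9668) → (56.5751,123.9705) (closed)

[2] `<path>` open polyline, #008000→cut S897 F1144: (96.0689,131.1566) → (201.9459,66.7855) → (86.9022,12.4456) → (105.9987,131.2540)

[3] `<path>` regular polygon, #008000→cut S897 F1144: (144.5183,123.2774) → (159.5475,121.3407) → (168.8052,109.3441) → (166.8685,94.3149) → (154.8719,85.0572) → (139.8427,86.9939) → (130.5850,98.9905) → (132.5217,114.0197) → (144.5183,123.2774) (closed)

[4] `<polyline>` open polyline, #008000→cut S897 F1144: (116.0153,36.6277) → (197.5102,26.9924) → (92.3578,5.1315) → (48.8893,52.0431)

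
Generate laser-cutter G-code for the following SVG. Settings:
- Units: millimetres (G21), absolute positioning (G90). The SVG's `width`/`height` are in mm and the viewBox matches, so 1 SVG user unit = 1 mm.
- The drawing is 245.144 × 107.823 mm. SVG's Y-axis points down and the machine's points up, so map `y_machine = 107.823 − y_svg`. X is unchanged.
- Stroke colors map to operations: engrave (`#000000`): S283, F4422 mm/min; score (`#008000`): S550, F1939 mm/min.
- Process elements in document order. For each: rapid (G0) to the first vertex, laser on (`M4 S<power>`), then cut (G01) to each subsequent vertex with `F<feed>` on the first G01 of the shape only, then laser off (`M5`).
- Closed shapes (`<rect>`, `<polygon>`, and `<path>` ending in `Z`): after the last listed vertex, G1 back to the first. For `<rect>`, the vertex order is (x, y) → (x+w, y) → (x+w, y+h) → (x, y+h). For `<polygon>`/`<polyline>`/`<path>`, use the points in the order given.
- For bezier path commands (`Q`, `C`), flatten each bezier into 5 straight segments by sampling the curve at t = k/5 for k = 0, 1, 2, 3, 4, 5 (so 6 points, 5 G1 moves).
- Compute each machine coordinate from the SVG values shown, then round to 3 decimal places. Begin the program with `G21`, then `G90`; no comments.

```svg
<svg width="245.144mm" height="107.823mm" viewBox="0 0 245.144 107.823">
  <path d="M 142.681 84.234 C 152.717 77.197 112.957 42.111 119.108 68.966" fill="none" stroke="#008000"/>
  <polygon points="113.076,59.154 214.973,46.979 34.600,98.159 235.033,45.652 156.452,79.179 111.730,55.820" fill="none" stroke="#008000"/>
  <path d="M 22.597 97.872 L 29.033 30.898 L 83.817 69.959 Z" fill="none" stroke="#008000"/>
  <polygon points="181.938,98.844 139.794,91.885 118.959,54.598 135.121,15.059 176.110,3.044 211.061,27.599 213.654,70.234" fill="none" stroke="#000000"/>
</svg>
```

G21
G90
G0 X142.681 Y23.589
M4 S550
G01 X143.493 Y30.457 F1939
G01 X136.947 Y39.738
G01 X127.639 Y47.111
G01 X120.161 Y48.257
G01 X119.108 Y38.857
M5
G0 X113.076 Y48.669
M4 S550
G01 X214.973 Y60.844 F1939
G01 X34.600 Y9.664
G01 X235.033 Y62.171
G01 X156.452 Y28.644
G01 X111.730 Y52.003
G01 X113.076 Y48.669
M5
G0 X22.597 Y9.951
M4 S550
G01 X29.033 Y76.925 F1939
G01 X83.817 Y37.864
G01 X22.597 Y9.951
M5
G0 X181.938 Y8.979
M4 S283
G01 X139.794 Y15.938 F4422
G01 X118.959 Y53.225
G01 X135.121 Y92.764
G01 X176.110 Y104.779
G01 X211.061 Y80.224
G01 X213.654 Y37.589
G01 X181.938 Y8.979
M5

Since the viewBox matches the mm dimensions, user units are millimetres directly. The only transform is the Y-flip y_m = 107.823 − y_svg.

Shape 1 is a cubic bezier drawn with `<path>`. Its stroke #008000 means score at S550, F1939. After flipping Y the toolpath is (142.681,23.589) → (143.493,30.457) → (136.947,39.738) → (127.639,47.111) → (120.161,48.257) → (119.108,38.857).

Shape 2 is a closed polygon drawn with `<polygon>`. Its stroke #008000 means score at S550, F1939. After flipping Y the toolpath is (113.076,48.669) → (214.973,60.844) → (34.600,9.664) → (235.033,62.171) → (156.452,28.644) → (111.730,52.003) → (113.076,48.669), returning to the start.

Shape 3 is a regular polygon drawn with `<path>`. Its stroke #008000 means score at S550, F1939. After flipping Y the toolpath is (22.597,9.951) → (29.033,76.925) → (83.817,37.864) → (22.597,9.951), returning to the start.

Shape 4 is a regular polygon drawn with `<polygon>`. Its stroke #000000 means engrave at S283, F4422. After flipping Y the toolpath is (181.938,8.979) → (139.794,15.938) → (118.959,53.225) → (135.121,92.764) → (176.110,104.779) → (211.061,80.224) → (213.654,37.589) → (181.938,8.979), returning to the start.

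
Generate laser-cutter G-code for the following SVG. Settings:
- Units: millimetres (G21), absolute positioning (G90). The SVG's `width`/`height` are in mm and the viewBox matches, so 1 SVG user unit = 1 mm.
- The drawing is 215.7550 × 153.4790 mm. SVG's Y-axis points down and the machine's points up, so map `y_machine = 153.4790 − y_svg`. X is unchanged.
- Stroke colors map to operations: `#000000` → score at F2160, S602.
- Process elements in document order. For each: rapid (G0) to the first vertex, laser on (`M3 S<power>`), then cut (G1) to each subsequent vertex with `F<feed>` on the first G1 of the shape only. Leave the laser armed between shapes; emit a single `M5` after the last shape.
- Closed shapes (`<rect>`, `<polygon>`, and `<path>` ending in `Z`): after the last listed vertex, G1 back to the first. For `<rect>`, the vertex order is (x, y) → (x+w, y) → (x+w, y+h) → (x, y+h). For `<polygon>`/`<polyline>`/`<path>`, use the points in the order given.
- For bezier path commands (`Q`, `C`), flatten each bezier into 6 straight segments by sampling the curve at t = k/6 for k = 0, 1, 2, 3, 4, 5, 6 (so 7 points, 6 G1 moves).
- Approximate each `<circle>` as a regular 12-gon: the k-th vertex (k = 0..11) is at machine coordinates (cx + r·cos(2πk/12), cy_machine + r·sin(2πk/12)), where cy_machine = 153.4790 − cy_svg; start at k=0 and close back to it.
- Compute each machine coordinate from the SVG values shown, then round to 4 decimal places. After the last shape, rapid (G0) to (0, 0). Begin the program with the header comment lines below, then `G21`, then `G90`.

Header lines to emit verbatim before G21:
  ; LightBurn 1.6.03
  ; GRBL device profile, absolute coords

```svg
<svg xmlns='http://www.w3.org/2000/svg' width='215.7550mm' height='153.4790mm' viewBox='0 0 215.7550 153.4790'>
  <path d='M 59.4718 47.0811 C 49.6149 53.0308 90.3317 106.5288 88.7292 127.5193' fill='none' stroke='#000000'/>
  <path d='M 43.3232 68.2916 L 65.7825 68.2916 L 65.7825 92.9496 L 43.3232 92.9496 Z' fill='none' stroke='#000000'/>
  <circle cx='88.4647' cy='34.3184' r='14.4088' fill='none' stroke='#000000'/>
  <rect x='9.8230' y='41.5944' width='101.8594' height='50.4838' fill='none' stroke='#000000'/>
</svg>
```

; LightBurn 1.6.03
; GRBL device profile, absolute coords
G21
G90
G0 X59.4718 Y106.3979
M3 S602
G1 X58.3278 Y99.8313 F2160
G1 X63.0323 Y87.5638
G1 X71.0051 Y71.8191
G1 X79.6657 Y54.8210
G1 X86.4339 Y38.7933
G1 X88.7292 Y25.9597
G0 X43.3232 Y85.1874
M3 S602
G1 X65.7825 Y85.1874 F2160
G1 X65.7825 Y60.5294
G1 X43.3232 Y60.5294
G1 X43.3232 Y85.1874
G0 X102.8735 Y119.1606
M3 S602
G1 X100.9431 Y126.3650 F2160
G1 X95.6691 Y131.6390
G1 X88.4647 Y133.5694
G1 X81.2603 Y131.6390
G1 X75.9863 Y126.3650
G1 X74.0559 Y119.1606
G1 X75.9863 Y111.9562
G1 X81.2603 Y106.6822
G1 X88.4647 Y104.7518
G1 X95.6691 Y106.6822
G1 X100.9431 Y111.9562
G1 X102.8735 Y119.1606
G0 X9.8230 Y111.8846
M3 S602
G1 X111.6824 Y111.8846 F2160
G1 X111.6824 Y61.4008
G1 X9.8230 Y61.4008
G1 X9.8230 Y111.8846
M5
G0 X0.0000 Y0.0000

1 u = 1 mm; y_m = 153.4790 − y.

[1] `<path>` cubic bezier, #000000→score S602 F2160: (59.4718,106.3979) → (58.3278,99.8313) → (63.0323,87.5638) → (71.0051,71.8191) → (79.6657,54.8210) → (86.4339,38.7933) → (88.7292,25.9597)

[2] `<path>` rectangle, #000000→score S602 F2160: (43.3232,85.1874) → (65.7825,85.1874) → (65.7825,60.5294) → (43.3232,60.5294) → (43.3232,85.1874) (closed)

[3] `<circle>` circle, #000000→score S602 F2160: (102.8735,119.1606) → (100.9431,126.3650) → (95.6691,131.6390) → (88.4647,133.5694) → (81.2603,131.6390) → (75.9863,126.3650) → (74.0559,119.1606) → (75.9863,111.9562) → (81.2603,106.6822) → (88.4647,104.7518) → (95.6691,106.6822) → (100.9431,111.9562) → (102.8735,119.1606) (closed)

[4] `<rect>` rectangle, #000000→score S602 F2160: (9.8230,111.8846) → (111.6824,111.8846) → (111.6824,61.4008) → (9.8230,61.4008) → (9.8230,111.8846) (closed)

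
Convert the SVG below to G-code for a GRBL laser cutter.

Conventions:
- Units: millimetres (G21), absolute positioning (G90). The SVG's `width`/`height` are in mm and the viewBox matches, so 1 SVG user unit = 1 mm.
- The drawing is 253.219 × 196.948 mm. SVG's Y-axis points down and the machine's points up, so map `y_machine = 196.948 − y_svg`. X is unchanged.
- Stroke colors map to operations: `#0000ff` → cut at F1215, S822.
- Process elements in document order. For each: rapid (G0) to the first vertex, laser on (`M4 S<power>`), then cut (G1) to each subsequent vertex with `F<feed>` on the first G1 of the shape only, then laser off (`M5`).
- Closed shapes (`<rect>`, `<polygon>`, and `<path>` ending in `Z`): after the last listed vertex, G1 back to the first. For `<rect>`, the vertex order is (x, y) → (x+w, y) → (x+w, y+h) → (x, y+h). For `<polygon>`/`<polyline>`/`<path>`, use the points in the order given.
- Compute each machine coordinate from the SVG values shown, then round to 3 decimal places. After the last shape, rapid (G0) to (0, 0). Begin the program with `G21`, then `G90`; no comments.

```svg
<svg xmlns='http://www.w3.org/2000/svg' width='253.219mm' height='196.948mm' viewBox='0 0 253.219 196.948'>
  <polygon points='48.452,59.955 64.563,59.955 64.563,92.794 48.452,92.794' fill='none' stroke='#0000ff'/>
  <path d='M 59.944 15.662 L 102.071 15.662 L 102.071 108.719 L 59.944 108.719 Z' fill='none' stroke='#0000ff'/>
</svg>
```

1 u = 1 mm; y_m = 196.948 − y.

[1] `<polygon>` rectangle, #0000ff→cut S822 F1215: (48.452,136.993) → (64.563,136.993) → (64.563,104.154) → (48.452,104.154) → (48.452,136.993) (closed)

[2] `<path>` rectangle, #0000ff→cut S822 F1215: (59.944,181.286) → (102.071,181.286) → (102.071,88.229) → (59.944,88.229) → (59.944,181.286) (closed)

G21
G90
G0 X48.452 Y136.993
M4 S822
G1 X64.563 Y136.993 F1215
G1 X64.563 Y104.154
G1 X48.452 Y104.154
G1 X48.452 Y136.993
M5
G0 X59.944 Y181.286
M4 S822
G1 X102.071 Y181.286 F1215
G1 X102.071 Y88.229
G1 X59.944 Y88.229
G1 X59.944 Y181.286
M5
G0 X0.000 Y0.000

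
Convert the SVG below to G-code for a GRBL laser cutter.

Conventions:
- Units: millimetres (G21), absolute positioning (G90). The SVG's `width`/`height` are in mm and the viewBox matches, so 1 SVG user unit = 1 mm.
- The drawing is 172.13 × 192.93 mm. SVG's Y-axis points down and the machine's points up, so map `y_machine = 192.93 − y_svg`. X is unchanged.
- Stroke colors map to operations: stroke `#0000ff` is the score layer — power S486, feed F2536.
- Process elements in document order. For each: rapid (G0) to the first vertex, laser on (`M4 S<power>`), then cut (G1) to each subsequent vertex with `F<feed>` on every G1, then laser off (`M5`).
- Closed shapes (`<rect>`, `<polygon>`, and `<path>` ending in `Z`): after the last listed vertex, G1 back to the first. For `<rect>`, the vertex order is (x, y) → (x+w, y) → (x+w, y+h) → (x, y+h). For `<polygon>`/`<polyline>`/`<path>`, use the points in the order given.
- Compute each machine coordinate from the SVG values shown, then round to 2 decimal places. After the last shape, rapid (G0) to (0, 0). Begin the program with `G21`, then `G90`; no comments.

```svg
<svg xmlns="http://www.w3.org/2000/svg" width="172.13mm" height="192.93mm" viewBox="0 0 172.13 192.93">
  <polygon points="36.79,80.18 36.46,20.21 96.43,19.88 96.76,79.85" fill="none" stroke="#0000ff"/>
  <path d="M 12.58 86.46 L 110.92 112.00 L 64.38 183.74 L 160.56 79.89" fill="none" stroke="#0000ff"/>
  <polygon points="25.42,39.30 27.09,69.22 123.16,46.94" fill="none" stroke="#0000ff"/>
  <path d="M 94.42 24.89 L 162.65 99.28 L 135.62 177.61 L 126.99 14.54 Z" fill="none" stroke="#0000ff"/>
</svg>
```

G21
G90
G0 X36.79 Y112.75
M4 S486
G1 X36.46 Y172.72 F2536
G1 X96.43 Y173.05 F2536
G1 X96.76 Y113.08 F2536
G1 X36.79 Y112.75 F2536
M5
G0 X12.58 Y106.47
M4 S486
G1 X110.92 Y80.93 F2536
G1 X64.38 Y9.19 F2536
G1 X160.56 Y113.04 F2536
M5
G0 X25.42 Y153.63
M4 S486
G1 X27.09 Y123.71 F2536
G1 X123.16 Y145.99 F2536
G1 X25.42 Y153.63 F2536
M5
G0 X94.42 Y168.04
M4 S486
G1 X162.65 Y93.65 F2536
G1 X135.62 Y15.32 F2536
G1 X126.99 Y178.39 F2536
G1 X94.42 Y168.04 F2536
M5
G0 X0.00 Y0.00

Since the viewBox matches the mm dimensions, user units are millimetres directly. The only transform is the Y-flip y_m = 192.93 − y_svg.

Shape 1 is a regular polygon drawn with `<polygon>`. Its stroke #0000ff means score at S486, F2536. After flipping Y the toolpath is (36.79,112.75) → (36.46,172.72) → (96.43,173.05) → (96.76,113.08) → (36.79,112.75), returning to the start.

Shape 2 is a open polyline drawn with `<path>`. Its stroke #0000ff means score at S486, F2536. After flipping Y the toolpath is (12.58,106.47) → (110.92,80.93) → (64.38,9.19) → (160.56,113.04).

Shape 3 is a closed polygon drawn with `<polygon>`. Its stroke #0000ff means score at S486, F2536. After flipping Y the toolpath is (25.42,153.63) → (27.09,123.71) → (123.16,145.99) → (25.42,153.63), returning to the start.

Shape 4 is a closed polygon drawn with `<path>`. Its stroke #0000ff means score at S486, F2536. After flipping Y the toolpath is (94.42,168.04) → (162.65,93.65) → (135.62,15.32) → (126.99,178.39) → (94.42,168.04), returning to the start.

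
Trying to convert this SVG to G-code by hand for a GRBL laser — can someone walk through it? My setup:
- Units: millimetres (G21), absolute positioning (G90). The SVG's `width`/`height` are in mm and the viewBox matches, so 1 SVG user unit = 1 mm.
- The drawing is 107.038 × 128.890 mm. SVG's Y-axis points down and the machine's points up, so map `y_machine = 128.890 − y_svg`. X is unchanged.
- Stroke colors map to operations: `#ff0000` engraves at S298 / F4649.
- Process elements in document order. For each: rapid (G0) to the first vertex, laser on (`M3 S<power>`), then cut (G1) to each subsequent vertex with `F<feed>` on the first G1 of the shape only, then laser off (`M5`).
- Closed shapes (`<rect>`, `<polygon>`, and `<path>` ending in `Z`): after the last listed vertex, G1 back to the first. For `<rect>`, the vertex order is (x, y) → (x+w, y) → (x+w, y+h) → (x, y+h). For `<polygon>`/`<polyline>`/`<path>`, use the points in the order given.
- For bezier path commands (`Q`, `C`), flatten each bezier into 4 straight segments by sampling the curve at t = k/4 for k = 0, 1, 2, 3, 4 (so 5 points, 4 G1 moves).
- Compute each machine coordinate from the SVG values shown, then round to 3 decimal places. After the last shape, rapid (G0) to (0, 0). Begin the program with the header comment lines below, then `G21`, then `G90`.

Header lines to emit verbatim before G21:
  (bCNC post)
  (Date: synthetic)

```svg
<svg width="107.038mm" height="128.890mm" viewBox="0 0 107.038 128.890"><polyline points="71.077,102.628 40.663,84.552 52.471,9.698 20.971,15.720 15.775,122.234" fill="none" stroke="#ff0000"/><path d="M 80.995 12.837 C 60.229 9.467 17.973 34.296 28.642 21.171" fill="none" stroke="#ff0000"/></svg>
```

(bCNC post)
(Date: synthetic)
G21
G90
G0 X71.077 Y26.262
M3 S298
G1 X40.663 Y44.338 F4649
G1 X52.471 Y119.192
G1 X20.971 Y113.170
G1 X15.775 Y6.656
M5
G0 X80.995 Y116.053
M3 S298
G1 X62.554 Y114.327 F4649
G1 X43.030 Y108.228
G1 X29.401 Y103.958
G1 X28.642 Y107.719
M5
G0 X0.000 Y0.000

viewBox `0 0 107.038 128.890` with mm width/height → 1 unit = 1 mm. Flip: y_m = 128.890 − y_svg.

**Shape 1** — `<polyline>` open polyline, stroke `#ff0000` → engrave (S298, F4649). Machine vertices: (71.077,26.262) → (40.663,44.338) → (52.471,119.192) → (20.971,113.170) → (15.775,6.656). Open path.

**Shape 2** — `<path>` cubic bezier, stroke `#ff0000` → engrave (S298, F4649). Control points (SVG): P0=(80.995,12.837), P1=(60.229,9.467), P2=(17.973,34.296), P3=(28.642,21.171); sampled at t=k/4. Machine vertices: (80.995,116.053) → (62.554,114.327) → (43.030,108.228) → (29.401,103.958) → (28.642,107.719). Open path.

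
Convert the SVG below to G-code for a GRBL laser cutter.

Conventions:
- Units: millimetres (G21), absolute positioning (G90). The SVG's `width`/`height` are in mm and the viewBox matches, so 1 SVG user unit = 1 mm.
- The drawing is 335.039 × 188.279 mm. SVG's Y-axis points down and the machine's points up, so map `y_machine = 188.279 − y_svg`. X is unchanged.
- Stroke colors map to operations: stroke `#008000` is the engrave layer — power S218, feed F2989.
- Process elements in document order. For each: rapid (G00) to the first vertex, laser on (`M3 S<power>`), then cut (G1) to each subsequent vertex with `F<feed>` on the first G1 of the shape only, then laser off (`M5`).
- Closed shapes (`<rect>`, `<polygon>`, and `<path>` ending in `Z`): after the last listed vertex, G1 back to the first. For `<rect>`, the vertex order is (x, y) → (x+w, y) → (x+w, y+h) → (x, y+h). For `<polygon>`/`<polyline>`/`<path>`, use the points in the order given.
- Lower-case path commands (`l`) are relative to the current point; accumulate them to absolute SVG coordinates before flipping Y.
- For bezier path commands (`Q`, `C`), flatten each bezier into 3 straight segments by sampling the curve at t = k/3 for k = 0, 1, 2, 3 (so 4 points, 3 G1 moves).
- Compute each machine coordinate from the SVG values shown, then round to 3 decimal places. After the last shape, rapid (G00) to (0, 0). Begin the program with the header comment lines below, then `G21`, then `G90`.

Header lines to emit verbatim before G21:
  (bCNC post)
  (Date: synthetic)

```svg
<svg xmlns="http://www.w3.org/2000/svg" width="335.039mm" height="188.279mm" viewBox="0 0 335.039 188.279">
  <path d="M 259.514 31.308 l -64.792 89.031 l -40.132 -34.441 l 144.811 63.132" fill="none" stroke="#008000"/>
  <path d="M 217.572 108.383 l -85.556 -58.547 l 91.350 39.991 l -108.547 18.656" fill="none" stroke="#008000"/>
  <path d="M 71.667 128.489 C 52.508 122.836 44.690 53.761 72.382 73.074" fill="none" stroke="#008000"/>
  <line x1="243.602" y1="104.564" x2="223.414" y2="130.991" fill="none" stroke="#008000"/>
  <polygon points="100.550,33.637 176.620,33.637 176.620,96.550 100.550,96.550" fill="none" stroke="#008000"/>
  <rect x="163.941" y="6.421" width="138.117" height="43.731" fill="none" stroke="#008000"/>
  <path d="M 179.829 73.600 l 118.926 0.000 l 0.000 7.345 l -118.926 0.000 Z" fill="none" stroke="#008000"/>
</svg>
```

(bCNC post)
(Date: synthetic)
G21
G90
G00 X259.514 Y156.971
M3 S218
G1 X194.722 Y67.940 F2989
G1 X154.590 Y102.381
G1 X299.401 Y39.249
M5
G00 X217.572 Y79.896
M3 S218
G1 X132.016 Y138.443 F2989
G1 X223.366 Y98.452
G1 X114.819 Y79.796
M5
G00 X71.667 Y59.790
M3 S218
G1 X57.183 Y80.961 F2989
G1 X55.632 Y110.678
G1 X72.382 Y115.205
M5
G00 X243.602 Y83.715
M3 S218
G1 X223.414 Y57.288 F2989
M5
G00 X100.550 Y154.642
M3 S218
G1 X176.620 Y154.642 F2989
G1 X176.620 Y91.729
G1 X100.550 Y91.729
G1 X100.550 Y154.642
M5
G00 X163.941 Y181.858
M3 S218
G1 X302.058 Y181.858 F2989
G1 X302.058 Y138.127
G1 X163.941 Y138.127
G1 X163.941 Y181.858
M5
G00 X179.829 Y114.679
M3 S218
G1 X298.755 Y114.679 F2989
G1 X298.755 Y107.334
G1 X179.829 Y107.334
G1 X179.829 Y114.679
M5
G00 X0.000 Y0.000

1 u = 1 mm; y_m = 188.279 − y.

[1] `<path>` open polyline, #008000→engrave S218 F2989: (259.514,156.971) → (194.722,67.940) → (154.590,102.381) → (299.401,39.249)

[2] `<path>` open polyline, #008000→engrave S218 F2989: (217.572,79.896) → (132.016,138.443) → (223.366,98.452) → (114.819,79.796)

[3] `<path>` cubic bezier, #008000→engrave S218 F2989: (71.667,59.790) → (57.183,80.961) → (55.632,110.678) → (72.382,115.205)

[4] `<line>` line segment, #008000→engrave S218 F2989: (243.602,83.715) → (223.414,57.288)

[5] `<polygon>` rectangle, #008000→engrave S218 F2989: (100.550,154.642) → (176.620,154.642) → (176.620,91.729) → (100.550,91.729) → (100.550,154.642) (closed)

[6] `<rect>` rectangle, #008000→engrave S218 F2989: (163.941,181.858) → (302.058,181.858) → (302.058,138.127) → (163.941,138.127) → (163.941,181.858) (closed)

[7] `<path>` rectangle, #008000→engrave S218 F2989: (179.829,114.679) → (298.755,114.679) → (298.755,107.334) → (179.829,107.334) → (179.829,114.679) (closed)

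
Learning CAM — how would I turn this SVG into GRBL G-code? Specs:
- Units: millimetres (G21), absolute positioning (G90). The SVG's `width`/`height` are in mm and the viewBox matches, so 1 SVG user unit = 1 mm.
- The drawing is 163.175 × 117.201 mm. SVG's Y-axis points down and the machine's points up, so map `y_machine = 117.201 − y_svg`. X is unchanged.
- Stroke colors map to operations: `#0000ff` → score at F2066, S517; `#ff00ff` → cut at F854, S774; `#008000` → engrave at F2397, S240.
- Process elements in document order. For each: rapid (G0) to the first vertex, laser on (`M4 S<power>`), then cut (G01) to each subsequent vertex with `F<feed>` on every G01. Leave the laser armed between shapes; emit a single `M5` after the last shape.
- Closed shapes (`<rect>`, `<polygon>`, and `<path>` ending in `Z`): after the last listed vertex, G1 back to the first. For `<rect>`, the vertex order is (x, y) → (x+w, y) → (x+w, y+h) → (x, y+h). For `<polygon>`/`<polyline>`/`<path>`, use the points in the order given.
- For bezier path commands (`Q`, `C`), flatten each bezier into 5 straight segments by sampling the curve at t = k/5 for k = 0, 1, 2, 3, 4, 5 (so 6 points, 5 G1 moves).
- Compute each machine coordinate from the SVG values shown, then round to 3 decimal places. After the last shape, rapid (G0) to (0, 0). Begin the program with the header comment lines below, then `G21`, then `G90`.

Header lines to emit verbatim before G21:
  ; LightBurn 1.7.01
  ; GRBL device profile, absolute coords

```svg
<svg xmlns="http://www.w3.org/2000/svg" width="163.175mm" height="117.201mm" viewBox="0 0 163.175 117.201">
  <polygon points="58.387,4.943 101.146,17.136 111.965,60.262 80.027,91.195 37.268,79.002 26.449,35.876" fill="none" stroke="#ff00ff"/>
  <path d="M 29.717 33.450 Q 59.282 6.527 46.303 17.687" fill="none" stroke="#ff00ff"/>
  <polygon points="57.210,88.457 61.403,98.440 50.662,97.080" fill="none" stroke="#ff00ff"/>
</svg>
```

viewBox `0 0 163.175 117.201` with mm width/height → 1 unit = 1 mm. Flip: y_m = 117.201 − y_svg.

**Shape 1** — `<polygon>` regular polygon, stroke `#ff00ff` → cut (S774, F854). Machine vertices: (58.387,112.258) → (101.146,100.065) → (111.965,56.939) → (80.027,26.006) → (37.268,38.199) → (26.449,81.325) → (58.387,112.258). Closed: final G1 returns to the first vertex.

**Shape 2** — `<path>` quadratic bezier, stroke `#ff00ff` → cut (S774, F854). Control points (SVG): P0=(29.717,33.450), P1=(59.282,6.527), P2=(46.303,17.687); sampled at t=k/5. Machine vertices: (29.717,83.751) → (39.841,92.997) → (46.562,99.196) → (49.879,102.349) → (49.793,102.455) → (46.303,99.514). Open path.

**Shape 3** — `<polygon>` regular polygon, stroke `#ff00ff` → cut (S774, F854). Machine vertices: (57.210,28.744) → (61.403,18.761) → (50.662,20.121) → (57.210,28.744). Closed: final G1 returns to the first vertex.

; LightBurn 1.7.01
; GRBL device profile, absolute coords
G21
G90
G0 X58.387 Y112.258
M4 S774
G01 X101.146 Y100.065 F854
G01 X111.965 Y56.939 F854
G01 X80.027 Y26.006 F854
G01 X37.268 Y38.199 F854
G01 X26.449 Y81.325 F854
G01 X58.387 Y112.258 F854
G0 X29.717 Y83.751
M4 S774
G01 X39.841 Y92.997 F854
G01 X46.562 Y99.196 F854
G01 X49.879 Y102.349 F854
G01 X49.793 Y102.455 F854
G01 X46.303 Y99.514 F854
G0 X57.210 Y28.744
M4 S774
G01 X61.403 Y18.761 F854
G01 X50.662 Y20.121 F854
G01 X57.210 Y28.744 F854
M5
G0 X0.000 Y0.000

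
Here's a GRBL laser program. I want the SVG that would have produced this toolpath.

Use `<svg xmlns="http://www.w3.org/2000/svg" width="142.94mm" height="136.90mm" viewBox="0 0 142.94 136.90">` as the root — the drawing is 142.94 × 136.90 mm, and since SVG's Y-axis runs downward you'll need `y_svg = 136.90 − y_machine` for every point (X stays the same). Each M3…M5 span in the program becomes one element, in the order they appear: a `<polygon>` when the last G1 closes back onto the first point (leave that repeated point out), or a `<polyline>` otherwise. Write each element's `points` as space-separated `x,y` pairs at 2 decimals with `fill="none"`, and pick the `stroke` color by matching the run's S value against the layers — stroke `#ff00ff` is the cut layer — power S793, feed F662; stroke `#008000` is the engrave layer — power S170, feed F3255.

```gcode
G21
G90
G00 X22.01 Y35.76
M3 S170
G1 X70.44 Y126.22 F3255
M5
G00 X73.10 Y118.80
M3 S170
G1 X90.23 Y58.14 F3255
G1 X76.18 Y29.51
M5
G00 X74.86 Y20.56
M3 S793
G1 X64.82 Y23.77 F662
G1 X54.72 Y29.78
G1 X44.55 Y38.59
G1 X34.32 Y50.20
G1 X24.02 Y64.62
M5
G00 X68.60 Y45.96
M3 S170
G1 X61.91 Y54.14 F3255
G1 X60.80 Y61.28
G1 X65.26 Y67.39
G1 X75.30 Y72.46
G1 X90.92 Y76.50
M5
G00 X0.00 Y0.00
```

y_svg = 136.90 − y_m.

[1] S170→`#008000` (engrave); open run; points: 22.01,101.14 70.44,10.68

[2] S170→`#008000` (engrave); open run; points: 73.10,18.10 90.23,78.76 76.18,107.39

[3] S793→`#ff00ff` (cut); open run; points: 74.86,116.34 64.82,113.13 54.72,107.12 44.55,98.31 34.32,86.70 24.02,72.28

[4] S170→`#008000` (engrave); open run; points: 68.60,90.94 61.91,82.76 60.80,75.62 65.26,69.51 75.30,64.44 90.92,60.40

<svg xmlns="http://www.w3.org/2000/svg" width="142.94mm" height="136.90mm" viewBox="0 0 142.94 136.90">
  <polyline points="22.01,101.14 70.44,10.68" fill="none" stroke="#008000"/>
  <polyline points="73.10,18.10 90.23,78.76 76.18,107.39" fill="none" stroke="#008000"/>
  <polyline points="74.86,116.34 64.82,113.13 54.72,107.12 44.55,98.31 34.32,86.70 24.02,72.28" fill="none" stroke="#ff00ff"/>
  <polyline points="68.60,90.94 61.91,82.76 60.80,75.62 65.26,69.51 75.30,64.44 90.92,60.40" fill="none" stroke="#008000"/>
</svg>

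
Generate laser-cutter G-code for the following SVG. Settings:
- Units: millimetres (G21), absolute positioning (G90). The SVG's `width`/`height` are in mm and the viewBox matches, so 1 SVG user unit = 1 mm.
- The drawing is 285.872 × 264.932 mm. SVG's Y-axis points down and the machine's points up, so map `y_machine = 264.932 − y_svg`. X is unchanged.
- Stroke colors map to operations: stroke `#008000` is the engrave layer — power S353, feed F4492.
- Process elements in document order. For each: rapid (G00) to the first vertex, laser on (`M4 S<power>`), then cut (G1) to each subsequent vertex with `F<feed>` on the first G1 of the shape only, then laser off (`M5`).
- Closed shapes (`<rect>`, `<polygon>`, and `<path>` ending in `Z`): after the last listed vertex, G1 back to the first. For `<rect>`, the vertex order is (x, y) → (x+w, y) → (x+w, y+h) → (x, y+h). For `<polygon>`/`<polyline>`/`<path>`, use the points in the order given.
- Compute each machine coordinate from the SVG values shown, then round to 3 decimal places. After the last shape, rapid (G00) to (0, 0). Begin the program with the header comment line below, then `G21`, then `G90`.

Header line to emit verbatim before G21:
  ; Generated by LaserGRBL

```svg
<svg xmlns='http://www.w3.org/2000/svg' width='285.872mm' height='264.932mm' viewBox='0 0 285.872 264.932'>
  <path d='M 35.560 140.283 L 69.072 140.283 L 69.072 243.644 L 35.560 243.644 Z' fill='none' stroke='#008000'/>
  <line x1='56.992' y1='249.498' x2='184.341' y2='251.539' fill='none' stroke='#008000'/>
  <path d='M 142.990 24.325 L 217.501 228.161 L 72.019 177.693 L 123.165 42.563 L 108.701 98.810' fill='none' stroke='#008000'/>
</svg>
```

; Generated by LaserGRBL
G21
G90
G00 X35.560 Y124.649
M4 S353
G1 X69.072 Y124.649 F4492
G1 X69.072 Y21.288
G1 X35.560 Y21.288
G1 X35.560 Y124.649
M5
G00 X56.992 Y15.434
M4 S353
G1 X184.341 Y13.393 F4492
M5
G00 X142.990 Y240.607
M4 S353
G1 X217.501 Y36.771 F4492
G1 X72.019 Y87.239
G1 X123.165 Y222.369
G1 X108.701 Y166.122
M5
G00 X0.000 Y0.000

1 u = 1 mm; y_m = 264.932 − y.

[1] `<path>` rectangle, #008000→engrave S353 F4492: (35.560,124.649) → (69.072,124.649) → (69.072,21.288) → (35.560,21.288) → (35.560,124.649) (closed)

[2] `<line>` line segment, #008000→engrave S353 F4492: (56.992,15.434) → (184.341,13.393)

[3] `<path>` open polyline, #008000→engrave S353 F4492: (142.990,240.607) → (217.501,36.771) → (72.019,87.239) → (123.165,222.369) → (108.701,166.122)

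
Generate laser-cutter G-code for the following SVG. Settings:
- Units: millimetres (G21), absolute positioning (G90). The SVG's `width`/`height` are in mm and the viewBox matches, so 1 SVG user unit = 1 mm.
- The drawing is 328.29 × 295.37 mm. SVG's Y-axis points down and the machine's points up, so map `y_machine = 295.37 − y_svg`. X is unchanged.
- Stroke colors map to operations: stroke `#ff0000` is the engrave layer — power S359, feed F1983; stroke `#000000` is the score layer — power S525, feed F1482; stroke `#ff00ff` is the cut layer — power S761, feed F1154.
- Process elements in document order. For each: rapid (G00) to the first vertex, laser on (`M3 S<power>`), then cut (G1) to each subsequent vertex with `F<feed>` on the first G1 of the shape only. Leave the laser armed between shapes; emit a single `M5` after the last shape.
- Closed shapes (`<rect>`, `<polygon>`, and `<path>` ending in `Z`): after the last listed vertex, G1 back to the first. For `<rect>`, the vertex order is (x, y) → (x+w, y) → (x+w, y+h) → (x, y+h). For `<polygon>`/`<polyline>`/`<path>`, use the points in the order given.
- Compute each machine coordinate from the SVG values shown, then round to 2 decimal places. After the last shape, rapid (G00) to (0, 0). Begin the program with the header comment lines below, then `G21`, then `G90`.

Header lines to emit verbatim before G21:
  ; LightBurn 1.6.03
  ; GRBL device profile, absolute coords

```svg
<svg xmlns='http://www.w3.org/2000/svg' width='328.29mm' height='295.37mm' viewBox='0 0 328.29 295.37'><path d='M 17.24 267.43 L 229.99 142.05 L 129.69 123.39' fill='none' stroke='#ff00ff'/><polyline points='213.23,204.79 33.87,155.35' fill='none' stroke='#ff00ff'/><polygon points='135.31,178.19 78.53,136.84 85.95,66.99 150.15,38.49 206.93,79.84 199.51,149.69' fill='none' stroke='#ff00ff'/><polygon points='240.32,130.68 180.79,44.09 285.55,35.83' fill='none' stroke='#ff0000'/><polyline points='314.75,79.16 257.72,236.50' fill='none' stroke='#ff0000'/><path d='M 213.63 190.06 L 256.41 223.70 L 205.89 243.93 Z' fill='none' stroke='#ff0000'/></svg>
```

viewBox `0 0 328.29 295.37` with mm width/height → 1 unit = 1 mm. Flip: y_m = 295.37 − y_svg.

**Shape 1** — `<path>` open polyline, stroke `#ff00ff` → cut (S761, F1154). Machine vertices: (17.24,27.94) → (229.99,153.32) → (129.69,171.98). Open path.

**Shape 2** — `<polyline>` line segment, stroke `#ff00ff` → cut (S761, F1154). Machine vertices: (213.23,90.58) → (33.87,140.02). Open path.

**Shape 3** — `<polygon>` regular polygon, stroke `#ff00ff` → cut (S761, F1154). Machine vertices: (135.31,117.18) → (78.53,158.53) → (85.95,228.38) → (150.15,256.88) → (206.93,215.53) → (199.51,145.68) → (135.31,117.18). Closed: final G1 returns to the first vertex.

**Shape 4** — `<polygon>` regular polygon, stroke `#ff0000` → engrave (S359, F1983). Machine vertices: (240.32,164.69) → (180.79,251.28) → (285.55,259.54) → (240.32,164.69). Closed: final G1 returns to the first vertex.

**Shape 5** — `<polyline>` line segment, stroke `#ff0000` → engrave (S359, F1983). Machine vertices: (314.75,216.21) → (257.72,58.87). Open path.

**Shape 6** — `<path>` regular polygon, stroke `#ff0000` → engrave (S359, F1983). Machine vertices: (213.63,105.31) → (256.41,71.67) → (205.89,51.44) → (213.63,105.31). Closed: final G1 returns to the first vertex.

; LightBurn 1.6.03
; GRBL device profile, absolute coords
G21
G90
G00 X17.24 Y27.94
M3 S761
G1 X229.99 Y153.32 F1154
G1 X129.69 Y171.98
G00 X213.23 Y90.58
M3 S761
G1 X33.87 Y140.02 F1154
G00 X135.31 Y117.18
M3 S761
G1 X78.53 Y158.53 F1154
G1 X85.95 Y228.38
G1 X150.15 Y256.88
G1 X206.93 Y215.53
G1 X199.51 Y145.68
G1 X135.31 Y117.18
G00 X240.32 Y164.69
M3 S359
G1 X180.79 Y251.28 F1983
G1 X285.55 Y259.54
G1 X240.32 Y164.69
G00 X314.75 Y216.21
M3 S359
G1 X257.72 Y58.87 F1983
G00 X213.63 Y105.31
M3 S359
G1 X256.41 Y71.67 F1983
G1 X205.89 Y51.44
G1 X213.63 Y105.31
M5
G00 X0.00 Y0.00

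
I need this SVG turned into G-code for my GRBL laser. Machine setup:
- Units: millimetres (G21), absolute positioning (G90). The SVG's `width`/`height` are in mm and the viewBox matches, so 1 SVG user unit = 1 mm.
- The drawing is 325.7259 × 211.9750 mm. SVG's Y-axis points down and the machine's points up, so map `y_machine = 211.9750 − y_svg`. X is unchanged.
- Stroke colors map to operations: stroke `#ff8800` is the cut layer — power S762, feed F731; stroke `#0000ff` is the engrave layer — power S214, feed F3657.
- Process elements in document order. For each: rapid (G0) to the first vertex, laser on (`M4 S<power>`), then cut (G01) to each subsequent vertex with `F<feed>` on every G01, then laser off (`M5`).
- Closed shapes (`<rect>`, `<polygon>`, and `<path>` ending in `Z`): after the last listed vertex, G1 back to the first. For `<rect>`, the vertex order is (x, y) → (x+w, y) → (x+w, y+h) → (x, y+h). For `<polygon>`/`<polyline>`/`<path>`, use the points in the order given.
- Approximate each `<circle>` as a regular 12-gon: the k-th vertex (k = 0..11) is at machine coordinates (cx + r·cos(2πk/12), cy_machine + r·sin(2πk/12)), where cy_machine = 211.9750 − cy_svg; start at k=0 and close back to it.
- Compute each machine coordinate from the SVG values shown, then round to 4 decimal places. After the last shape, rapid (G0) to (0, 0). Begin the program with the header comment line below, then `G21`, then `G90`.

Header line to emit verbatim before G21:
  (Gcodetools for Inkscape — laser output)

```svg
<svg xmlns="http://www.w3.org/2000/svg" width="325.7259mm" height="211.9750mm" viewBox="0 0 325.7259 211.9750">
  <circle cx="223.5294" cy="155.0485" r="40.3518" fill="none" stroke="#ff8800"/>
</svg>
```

(Gcodetools for Inkscape — laser output)
G21
G90
G0 X263.8812 Y56.9265
M4 S762
G01 X258.4751 Y77.1024 F731
G01 X243.7053 Y91.8722 F731
G01 X223.5294 Y97.2783 F731
G01 X203.3535 Y91.8722 F731
G01 X188.5837 Y77.1024 F731
G01 X183.1776 Y56.9265 F731
G01 X188.5837 Y36.7506 F731
G01 X203.3535 Y21.9808 F731
G01 X223.5294 Y16.5747 F731
G01 X243.7053 Y21.9808 F731
G01 X258.4751 Y36.7506 F731
G01 X263.8812 Y56.9265 F731
M5
G0 X0.0000 Y0.0000

Since the viewBox matches the mm dimensions, user units are millimetres directly. The only transform is the Y-flip y_m = 211.9750 − y_svg.

Shape 1 is a circle drawn with `<circle>`. Its stroke #ff8800 means cut at S762, F731. After flipping Y the toolpath is (263.8812,56.9265) → (258.4751,77.1024) → (243.7053,91.8722) → (223.5294,97.2783) → (203.3535,91.8722) → (188.5837,77.1024) → (183.1776,56.9265) → (188.5837,36.7506) → (203.3535,21.9808) → (223.5294,16.5747) → (243.7053,21.9808) → (258.4751,36.7506) → (263.8812,56.9265), returning to the start.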